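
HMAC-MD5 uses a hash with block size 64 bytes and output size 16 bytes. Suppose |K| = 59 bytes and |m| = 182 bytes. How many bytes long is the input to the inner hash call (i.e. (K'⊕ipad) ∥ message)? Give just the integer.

Key is 59 ≤ 64 bytes, zero-padded: |K'| = 64.
Inner input = (K'⊕ipad) ∥ m → 64 + 182 = 246 bytes.

246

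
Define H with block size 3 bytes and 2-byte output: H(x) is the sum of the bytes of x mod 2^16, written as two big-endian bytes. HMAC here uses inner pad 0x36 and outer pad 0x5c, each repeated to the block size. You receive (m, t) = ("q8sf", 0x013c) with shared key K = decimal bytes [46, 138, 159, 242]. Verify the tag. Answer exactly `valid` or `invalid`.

Key decimal bytes [46, 138, 159, 242] = 2e 8a 9f f2 is 4 bytes > B = 3, so hash it first: H(key) = 02 49, then zero-pad to 3 bytes: K' = 02 49 00.
K' ⊕ ipad = 34 7f 36; K' ⊕ opad = 5e 15 5c.
Inner hash: sum = 52+127+54+113+56+115+102 = 619 → 02 6b.
Outer hash (recomputed tag): sum = 94+21+92+2+107 = 316 → 01 3c.
Recomputed tag = 013c; claimed = 013c → match.

valid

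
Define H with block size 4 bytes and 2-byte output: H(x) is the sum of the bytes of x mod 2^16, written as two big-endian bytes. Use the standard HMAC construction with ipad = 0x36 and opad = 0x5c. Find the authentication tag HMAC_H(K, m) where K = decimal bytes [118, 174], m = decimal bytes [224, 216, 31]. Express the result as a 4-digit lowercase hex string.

Key decimal bytes [118, 174] = 76 ae is 2 bytes ≤ B = 4; zero-pad to 4 bytes: K' = 76 ae 00 00.
K' ⊕ ipad = 40 98 36 36.  K' ⊕ opad = 2a f2 5c 5c.
Inner input = (K'⊕ipad) ∥ m = 40 98 36 36 ∥ e0 d8 1f.
Inner hash: sum = 64+152+54+54+224+216+31 = 795 → 03 1b.
Outer input = (K'⊕opad) ∥ inner = 2a f2 5c 5c ∥ 03 1b.
Outer hash (tag): sum = 42+242+92+92+3+27 = 498 → 01 f2.

01f2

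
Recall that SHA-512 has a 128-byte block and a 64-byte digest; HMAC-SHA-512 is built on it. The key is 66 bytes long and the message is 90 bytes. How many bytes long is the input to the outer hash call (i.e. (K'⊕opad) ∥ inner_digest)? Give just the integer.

192

Key is 66 ≤ 128 bytes, zero-padded: |K'| = 128.
Outer input = (K'⊕opad) ∥ H(inner) → 128 + 64 = 192 bytes.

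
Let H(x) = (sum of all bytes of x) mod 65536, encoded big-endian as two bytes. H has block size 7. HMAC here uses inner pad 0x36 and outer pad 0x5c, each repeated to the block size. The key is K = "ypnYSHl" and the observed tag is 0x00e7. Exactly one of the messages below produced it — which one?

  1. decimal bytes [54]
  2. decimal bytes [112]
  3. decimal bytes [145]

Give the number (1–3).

Key "ypnYSHl" = 79 70 6e 59 53 48 6c is exactly B = 7 bytes: K' = 79 70 6e 59 53 48 6c.
K' ⊕ ipad = 4f 46 58 6f 65 7e 5a; K' ⊕ opad = 25 2c 32 05 0f 14 30.
m1: inner = H(4f 46 58 6f 65 7e 5a 36) = 02 cf; tag = H(25 2c 32 05 0f 14 30 02 cf) = 01ac
m2: inner = H(4f 46 58 6f 65 7e 5a 70) = 03 09; tag = H(25 2c 32 05 0f 14 30 03 09) = 00e7 ← matches
m3: inner = H(4f 46 58 6f 65 7e 5a 91) = 03 2a; tag = H(25 2c 32 05 0f 14 30 03 2a) = 0108

2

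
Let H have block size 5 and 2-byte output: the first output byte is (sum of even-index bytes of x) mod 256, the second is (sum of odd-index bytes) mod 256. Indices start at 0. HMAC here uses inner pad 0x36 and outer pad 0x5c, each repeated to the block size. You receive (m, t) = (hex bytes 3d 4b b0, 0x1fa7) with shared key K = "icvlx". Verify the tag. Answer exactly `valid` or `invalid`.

valid

Key "icvlx" = 69 63 76 6c 78 is exactly B = 5 bytes: K' = 69 63 76 6c 78.
K' ⊕ ipad = 5f 55 40 5a 4e; K' ⊕ opad = 35 3f 2a 30 24.
Inner hash: even-index sum = 312 mod 256 = 56; odd-index sum = 412 mod 256 = 156 → 38 9c.
Outer hash (recomputed tag): even-index sum = 287 mod 256 = 31; odd-index sum = 167 mod 256 = 167 → 1f a7.
Recomputed tag = 1fa7; claimed = 1fa7 → match.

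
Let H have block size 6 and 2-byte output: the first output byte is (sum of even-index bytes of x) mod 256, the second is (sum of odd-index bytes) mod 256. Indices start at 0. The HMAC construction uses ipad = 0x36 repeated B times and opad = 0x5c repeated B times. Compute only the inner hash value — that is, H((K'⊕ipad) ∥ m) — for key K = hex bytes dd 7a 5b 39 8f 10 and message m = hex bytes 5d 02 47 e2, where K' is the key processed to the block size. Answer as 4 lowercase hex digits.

Key hex bytes dd 7a 5b 39 8f 10 is exactly B = 6 bytes: K' = dd 7a 5b 39 8f 10.
K' ⊕ ipad = eb 4c 6d 0f b9 26.
Inner input = eb 4c 6d 0f b9 26 ∥ 5d 02 47 e2.
Inner hash: even-index sum = 693 mod 256 = 181; odd-index sum = 357 mod 256 = 101 → b5 65.

b565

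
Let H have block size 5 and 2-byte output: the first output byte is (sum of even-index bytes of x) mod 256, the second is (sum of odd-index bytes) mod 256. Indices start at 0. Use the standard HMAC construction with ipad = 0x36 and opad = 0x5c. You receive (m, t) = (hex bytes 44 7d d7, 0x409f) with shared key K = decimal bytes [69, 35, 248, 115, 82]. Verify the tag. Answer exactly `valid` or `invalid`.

Key decimal bytes [69, 35, 248, 115, 82] = 45 23 f8 73 52 is exactly B = 5 bytes: K' = 45 23 f8 73 52.
K' ⊕ ipad = 73 15 ce 45 64; K' ⊕ opad = 19 7f a4 2f 0e.
Inner hash: even-index sum = 546 mod 256 = 34; odd-index sum = 373 mod 256 = 117 → 22 75.
Outer hash (recomputed tag): even-index sum = 320 mod 256 = 64; odd-index sum = 208 mod 256 = 208 → 40 d0.
Recomputed tag = 40d0; claimed = 409f → mismatch.

invalid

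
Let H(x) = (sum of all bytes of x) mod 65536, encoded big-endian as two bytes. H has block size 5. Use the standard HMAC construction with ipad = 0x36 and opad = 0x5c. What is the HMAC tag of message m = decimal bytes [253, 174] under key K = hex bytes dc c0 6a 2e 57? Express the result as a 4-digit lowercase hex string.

Key hex bytes dc c0 6a 2e 57 is exactly B = 5 bytes: K' = dc c0 6a 2e 57.
K' ⊕ ipad = ea f6 5c 18 61.  K' ⊕ opad = 80 9c 36 72 0b.
Inner input = (K'⊕ipad) ∥ m = ea f6 5c 18 61 ∥ fd ae.
Inner hash: sum = 234+246+92+24+97+253+174 = 1120 → 04 60.
Outer input = (K'⊕opad) ∥ inner = 80 9c 36 72 0b ∥ 04 60.
Outer hash (tag): sum = 128+156+54+114+11+4+96 = 563 → 02 33.

0233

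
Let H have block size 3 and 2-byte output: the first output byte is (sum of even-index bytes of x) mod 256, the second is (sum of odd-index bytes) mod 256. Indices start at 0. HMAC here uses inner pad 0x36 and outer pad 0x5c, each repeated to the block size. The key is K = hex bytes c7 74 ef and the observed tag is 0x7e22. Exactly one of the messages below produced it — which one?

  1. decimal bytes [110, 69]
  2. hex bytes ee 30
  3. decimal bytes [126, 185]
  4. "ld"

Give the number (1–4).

Key hex bytes c7 74 ef is exactly B = 3 bytes: K' = c7 74 ef.
K' ⊕ ipad = f1 42 d9; K' ⊕ opad = 9b 28 b3.
m1: inner = H(f1 42 d9 6e 45) = 0f b0; tag = H(9b 28 b3 0f b0) = fe37
m2: inner = H(f1 42 d9 ee 30) = fa 30; tag = H(9b 28 b3 fa 30) = 7e22 ← matches
m3: inner = H(f1 42 d9 7e b9) = 83 c0; tag = H(9b 28 b3 83 c0) = 0eab
m4: inner = H(f1 42 d9 6c 64) = 2e ae; tag = H(9b 28 b3 2e ae) = fc56

2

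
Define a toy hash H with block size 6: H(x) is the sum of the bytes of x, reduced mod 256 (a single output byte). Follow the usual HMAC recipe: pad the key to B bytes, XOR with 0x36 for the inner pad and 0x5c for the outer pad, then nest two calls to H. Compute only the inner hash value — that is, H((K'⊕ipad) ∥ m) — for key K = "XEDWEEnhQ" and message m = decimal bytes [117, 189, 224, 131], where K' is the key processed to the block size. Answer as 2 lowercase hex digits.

82

Key "XEDWEEnhQ" = 58 45 44 57 45 45 6e 68 51 is 9 bytes > B = 6, so hash it first: H(key) = e9, then zero-pad to 6 bytes: K' = e9 00 00 00 00 00.
K' ⊕ ipad = df 36 36 36 36 36.
Inner input = df 36 36 36 36 36 ∥ 75 bd e0 83.
Inner hash: sum = 223+54+54+54+54+54+117+189+224+131 = 1154; mod 256 = 130 → 82.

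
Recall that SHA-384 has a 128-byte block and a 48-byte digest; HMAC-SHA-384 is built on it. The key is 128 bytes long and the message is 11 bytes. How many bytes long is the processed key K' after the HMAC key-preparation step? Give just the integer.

Key is 128 ≤ 128 bytes, zero-padded: |K'| = 128.

128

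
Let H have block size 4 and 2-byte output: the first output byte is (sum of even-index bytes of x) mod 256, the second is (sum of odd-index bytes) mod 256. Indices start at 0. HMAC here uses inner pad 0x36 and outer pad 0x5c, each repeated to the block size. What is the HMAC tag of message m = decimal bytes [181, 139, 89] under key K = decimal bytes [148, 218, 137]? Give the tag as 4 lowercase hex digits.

0c8f

Key decimal bytes [148, 218, 137] = 94 da 89 is 3 bytes ≤ B = 4; zero-pad to 4 bytes: K' = 94 da 89 00.
K' ⊕ ipad = a2 ec bf 36.  K' ⊕ opad = c8 86 d5 5c.
Inner input = (K'⊕ipad) ∥ m = a2 ec bf 36 ∥ b5 8b 59.
Inner hash: even-index sum = 623 mod 256 = 111; odd-index sum = 429 mod 256 = 173 → 6f ad.
Outer input = (K'⊕opad) ∥ inner = c8 86 d5 5c ∥ 6f ad.
Outer hash (tag): even-index sum = 524 mod 256 = 12; odd-index sum = 399 mod 256 = 143 → 0c 8f.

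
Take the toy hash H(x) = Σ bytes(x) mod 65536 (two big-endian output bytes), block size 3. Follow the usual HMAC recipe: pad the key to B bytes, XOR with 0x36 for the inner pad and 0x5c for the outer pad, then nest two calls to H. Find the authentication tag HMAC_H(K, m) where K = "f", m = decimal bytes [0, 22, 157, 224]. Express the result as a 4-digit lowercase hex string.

0143

Key "f" = 66 is 1 byte ≤ B = 3; zero-pad to 3 bytes: K' = 66 00 00.
K' ⊕ ipad = 50 36 36.  K' ⊕ opad = 3a 5c 5c.
Inner input = (K'⊕ipad) ∥ m = 50 36 36 ∥ 00 16 9d e0.
Inner hash: sum = 80+54+54+0+22+157+224 = 591 → 02 4f.
Outer input = (K'⊕opad) ∥ inner = 3a 5c 5c ∥ 02 4f.
Outer hash (tag): sum = 58+92+92+2+79 = 323 → 01 43.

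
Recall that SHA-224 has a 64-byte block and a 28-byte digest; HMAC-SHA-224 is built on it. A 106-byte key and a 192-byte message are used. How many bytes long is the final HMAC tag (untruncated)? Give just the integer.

28

The tag is one SHA-224 digest: 28 bytes.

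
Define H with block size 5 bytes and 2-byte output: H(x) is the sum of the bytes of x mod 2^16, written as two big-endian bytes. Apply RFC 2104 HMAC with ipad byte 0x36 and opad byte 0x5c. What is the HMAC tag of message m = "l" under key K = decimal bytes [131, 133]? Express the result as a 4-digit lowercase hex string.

0344

Key decimal bytes [131, 133] = 83 85 is 2 bytes ≤ B = 5; zero-pad to 5 bytes: K' = 83 85 00 00 00.
K' ⊕ ipad = b5 b3 36 36 36.  K' ⊕ opad = df d9 5c 5c 5c.
Inner input = (K'⊕ipad) ∥ m = b5 b3 36 36 36 ∥ 6c.
Inner hash: sum = 181+179+54+54+54+108 = 630 → 02 76.
Outer input = (K'⊕opad) ∥ inner = df d9 5c 5c 5c ∥ 02 76.
Outer hash (tag): sum = 223+217+92+92+92+2+118 = 836 → 03 44.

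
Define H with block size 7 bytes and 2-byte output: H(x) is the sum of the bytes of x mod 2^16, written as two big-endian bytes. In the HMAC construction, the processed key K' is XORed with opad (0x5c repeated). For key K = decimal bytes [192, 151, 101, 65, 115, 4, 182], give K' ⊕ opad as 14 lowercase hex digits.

9ccb391d2f58ea

Key decimal bytes [192, 151, 101, 65, 115, 4, 182] = c0 97 65 41 73 04 b6 is exactly B = 7 bytes: K' = c0 97 65 41 73 04 b6.
XOR each byte with 0x5c: c0⊕5c=9c, 97⊕5c=cb, 65⊕5c=39, 41⊕5c=1d, 73⊕5c=2f, 04⊕5c=58, b6⊕5c=ea.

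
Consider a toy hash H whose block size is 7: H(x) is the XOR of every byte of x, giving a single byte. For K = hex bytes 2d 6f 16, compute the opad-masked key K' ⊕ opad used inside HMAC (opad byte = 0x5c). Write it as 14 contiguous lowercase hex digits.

71334a5c5c5c5c

Key hex bytes 2d 6f 16 is 3 bytes ≤ B = 7; zero-pad to 7 bytes: K' = 2d 6f 16 00 00 00 00.
XOR each byte with 0x5c: 2d⊕5c=71, 6f⊕5c=33, 16⊕5c=4a, 00⊕5c=5c, 00⊕5c=5c, 00⊕5c=5c, 00⊕5c=5c.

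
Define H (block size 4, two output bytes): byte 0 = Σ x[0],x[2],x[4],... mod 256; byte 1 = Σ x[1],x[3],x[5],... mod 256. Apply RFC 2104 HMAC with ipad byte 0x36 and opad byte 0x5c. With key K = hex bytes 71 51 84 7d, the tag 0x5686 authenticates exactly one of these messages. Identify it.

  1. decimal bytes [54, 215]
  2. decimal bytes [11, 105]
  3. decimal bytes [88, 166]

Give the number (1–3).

Key hex bytes 71 51 84 7d is exactly B = 4 bytes: K' = 71 51 84 7d.
K' ⊕ ipad = 47 67 b2 4b; K' ⊕ opad = 2d 0d d8 21.
m1: inner = H(47 67 b2 4b 36 d7) = 2f 89; tag = H(2d 0d d8 21 2f 89) = 34b7
m2: inner = H(47 67 b2 4b 0b 69) = 04 1b; tag = H(2d 0d d8 21 04 1b) = 0949
m3: inner = H(47 67 b2 4b 58 a6) = 51 58; tag = H(2d 0d d8 21 51 58) = 5686 ← matches

3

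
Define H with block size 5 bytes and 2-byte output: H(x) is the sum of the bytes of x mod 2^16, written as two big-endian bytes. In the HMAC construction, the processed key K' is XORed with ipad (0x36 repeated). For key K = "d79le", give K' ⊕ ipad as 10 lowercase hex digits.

52010f5a53

Key "d79le" = 64 37 39 6c 65 is exactly B = 5 bytes: K' = 64 37 39 6c 65.
XOR each byte with 0x36: 64⊕36=52, 37⊕36=01, 39⊕36=0f, 6c⊕36=5a, 65⊕36=53.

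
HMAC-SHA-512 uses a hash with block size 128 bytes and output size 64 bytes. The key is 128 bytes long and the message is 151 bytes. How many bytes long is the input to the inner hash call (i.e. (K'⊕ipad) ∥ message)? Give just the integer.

279

Key is 128 ≤ 128 bytes, zero-padded: |K'| = 128.
Inner input = (K'⊕ipad) ∥ m → 128 + 151 = 279 bytes.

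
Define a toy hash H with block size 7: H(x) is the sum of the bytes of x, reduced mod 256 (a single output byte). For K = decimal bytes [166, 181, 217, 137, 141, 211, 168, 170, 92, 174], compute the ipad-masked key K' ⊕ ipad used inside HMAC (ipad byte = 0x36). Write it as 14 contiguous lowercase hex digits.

4f363636363636

Key decimal bytes [166, 181, 217, 137, 141, 211, 168, 170, 92, 174] = a6 b5 d9 89 8d d3 a8 aa 5c ae is 10 bytes > B = 7, so hash it first: H(key) = 79, then zero-pad to 7 bytes: K' = 79 00 00 00 00 00 00.
XOR each byte with 0x36: 79⊕36=4f, 00⊕36=36, 00⊕36=36, 00⊕36=36, 00⊕36=36, 00⊕36=36, 00⊕36=36.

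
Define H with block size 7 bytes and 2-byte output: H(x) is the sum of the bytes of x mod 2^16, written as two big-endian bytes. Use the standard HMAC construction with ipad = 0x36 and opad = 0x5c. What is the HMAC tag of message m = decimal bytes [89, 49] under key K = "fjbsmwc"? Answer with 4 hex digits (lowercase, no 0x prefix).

023a

Key "fjbsmwc" = 66 6a 62 73 6d 77 63 is exactly B = 7 bytes: K' = 66 6a 62 73 6d 77 63.
K' ⊕ ipad = 50 5c 54 45 5b 41 55.  K' ⊕ opad = 3a 36 3e 2f 31 2b 3f.
Inner input = (K'⊕ipad) ∥ m = 50 5c 54 45 5b 41 55 ∥ 59 31.
Inner hash: sum = 80+92+84+69+91+65+85+89+49 = 704 → 02 c0.
Outer input = (K'⊕opad) ∥ inner = 3a 36 3e 2f 31 2b 3f ∥ 02 c0.
Outer hash (tag): sum = 58+54+62+47+49+43+63+2+192 = 570 → 02 3a.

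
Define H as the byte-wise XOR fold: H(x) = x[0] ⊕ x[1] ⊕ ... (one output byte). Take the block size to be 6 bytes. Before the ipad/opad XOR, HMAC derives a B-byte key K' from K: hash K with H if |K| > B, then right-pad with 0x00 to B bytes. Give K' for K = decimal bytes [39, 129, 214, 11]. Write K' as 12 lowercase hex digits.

Key decimal bytes [39, 129, 214, 11] = 27 81 d6 0b is 4 bytes ≤ B = 6; zero-pad to 6 bytes: K' = 27 81 d6 0b 00 00.

2781d60b0000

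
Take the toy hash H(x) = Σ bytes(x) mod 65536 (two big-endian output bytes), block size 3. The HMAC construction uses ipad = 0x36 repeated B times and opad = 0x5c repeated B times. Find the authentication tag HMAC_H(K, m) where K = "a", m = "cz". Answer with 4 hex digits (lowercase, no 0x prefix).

0196

Key "a" = 61 is 1 byte ≤ B = 3; zero-pad to 3 bytes: K' = 61 00 00.
K' ⊕ ipad = 57 36 36.  K' ⊕ opad = 3d 5c 5c.
Inner input = (K'⊕ipad) ∥ m = 57 36 36 ∥ 63 7a.
Inner hash: sum = 87+54+54+99+122 = 416 → 01 a0.
Outer input = (K'⊕opad) ∥ inner = 3d 5c 5c ∥ 01 a0.
Outer hash (tag): sum = 61+92+92+1+160 = 406 → 01 96.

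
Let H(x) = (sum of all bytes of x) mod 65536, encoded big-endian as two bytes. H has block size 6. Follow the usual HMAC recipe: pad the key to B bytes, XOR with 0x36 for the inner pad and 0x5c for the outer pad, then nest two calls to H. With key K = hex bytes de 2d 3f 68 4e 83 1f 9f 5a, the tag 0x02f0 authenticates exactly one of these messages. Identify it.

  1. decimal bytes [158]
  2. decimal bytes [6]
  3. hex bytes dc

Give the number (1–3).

1

Key hex bytes de 2d 3f 68 4e 83 1f 9f 5a is 9 bytes > B = 6, so hash it first: H(key) = 03 9b, then zero-pad to 6 bytes: K' = 03 9b 00 00 00 00.
K' ⊕ ipad = 35 ad 36 36 36 36; K' ⊕ opad = 5f c7 5c 5c 5c 5c.
m1: inner = H(35 ad 36 36 36 36 9e) = 02 58; tag = H(5f c7 5c 5c 5c 5c 02 58) = 02f0 ← matches
m2: inner = H(35 ad 36 36 36 36 06) = 01 c0; tag = H(5f c7 5c 5c 5c 5c 01 c0) = 0357
m3: inner = H(35 ad 36 36 36 36 dc) = 02 96; tag = H(5f c7 5c 5c 5c 5c 02 96) = 032e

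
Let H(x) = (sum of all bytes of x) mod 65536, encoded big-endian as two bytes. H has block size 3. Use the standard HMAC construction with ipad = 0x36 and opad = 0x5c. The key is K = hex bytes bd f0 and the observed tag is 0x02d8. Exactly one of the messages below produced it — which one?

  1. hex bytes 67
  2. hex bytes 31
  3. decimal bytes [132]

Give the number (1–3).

Key hex bytes bd f0 is 2 bytes ≤ B = 3; zero-pad to 3 bytes: K' = bd f0 00.
K' ⊕ ipad = 8b c6 36; K' ⊕ opad = e1 ac 5c.
m1: inner = H(8b c6 36 67) = 01 ee; tag = H(e1 ac 5c 01 ee) = 02d8 ← matches
m2: inner = H(8b c6 36 31) = 01 b8; tag = H(e1 ac 5c 01 b8) = 02a2
m3: inner = H(8b c6 36 84) = 02 0b; tag = H(e1 ac 5c 02 0b) = 01f6

1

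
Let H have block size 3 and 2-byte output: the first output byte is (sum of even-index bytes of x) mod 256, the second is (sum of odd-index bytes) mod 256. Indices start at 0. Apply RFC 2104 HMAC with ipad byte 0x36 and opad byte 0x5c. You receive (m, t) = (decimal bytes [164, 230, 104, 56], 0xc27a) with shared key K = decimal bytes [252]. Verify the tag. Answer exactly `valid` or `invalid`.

invalid

Key decimal bytes [252] = fc is 1 byte ≤ B = 3; zero-pad to 3 bytes: K' = fc 00 00.
K' ⊕ ipad = ca 36 36; K' ⊕ opad = a0 5c 5c.
Inner hash: even-index sum = 542 mod 256 = 30; odd-index sum = 322 mod 256 = 66 → 1e 42.
Outer hash (recomputed tag): even-index sum = 318 mod 256 = 62; odd-index sum = 122 mod 256 = 122 → 3e 7a.
Recomputed tag = 3e7a; claimed = c27a → mismatch.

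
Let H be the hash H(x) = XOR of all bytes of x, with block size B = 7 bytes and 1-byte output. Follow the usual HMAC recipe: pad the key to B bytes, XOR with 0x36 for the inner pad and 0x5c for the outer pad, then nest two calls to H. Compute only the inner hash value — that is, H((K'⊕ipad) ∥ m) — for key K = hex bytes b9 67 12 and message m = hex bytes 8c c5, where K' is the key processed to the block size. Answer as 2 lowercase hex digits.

b3

Key hex bytes b9 67 12 is 3 bytes ≤ B = 7; zero-pad to 7 bytes: K' = b9 67 12 00 00 00 00.
K' ⊕ ipad = 8f 51 24 36 36 36 36.
Inner input = 8f 51 24 36 36 36 36 ∥ 8c c5.
Inner hash: XOR 8f⊕51⊕24⊕36⊕36⊕36⊕36⊕8c⊕c5 = b3.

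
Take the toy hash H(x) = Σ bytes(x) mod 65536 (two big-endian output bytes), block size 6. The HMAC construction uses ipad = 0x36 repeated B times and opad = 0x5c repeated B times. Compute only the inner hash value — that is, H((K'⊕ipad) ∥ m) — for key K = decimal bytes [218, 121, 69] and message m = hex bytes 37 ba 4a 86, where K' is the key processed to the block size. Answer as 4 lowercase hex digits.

Key decimal bytes [218, 121, 69] = da 79 45 is 3 bytes ≤ B = 6; zero-pad to 6 bytes: K' = da 79 45 00 00 00.
K' ⊕ ipad = ec 4f 73 36 36 36.
Inner input = ec 4f 73 36 36 36 ∥ 37 ba 4a 86.
Inner hash: sum = 236+79+115+54+54+54+55+186+74+134 = 1041 → 04 11.

0411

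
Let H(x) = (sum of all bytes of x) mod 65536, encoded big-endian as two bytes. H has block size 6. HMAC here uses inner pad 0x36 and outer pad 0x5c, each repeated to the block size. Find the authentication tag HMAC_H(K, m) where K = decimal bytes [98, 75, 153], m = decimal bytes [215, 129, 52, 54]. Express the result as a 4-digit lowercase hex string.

Key decimal bytes [98, 75, 153] = 62 4b 99 is 3 bytes ≤ B = 6; zero-pad to 6 bytes: K' = 62 4b 99 00 00 00.
K' ⊕ ipad = 54 7d af 36 36 36.  K' ⊕ opad = 3e 17 c5 5c 5c 5c.
Inner input = (K'⊕ipad) ∥ m = 54 7d af 36 36 36 ∥ d7 81 34 36.
Inner hash: sum = 84+125+175+54+54+54+215+129+52+54 = 996 → 03 e4.
Outer input = (K'⊕opad) ∥ inner = 3e 17 c5 5c 5c 5c ∥ 03 e4.
Outer hash (tag): sum = 62+23+197+92+92+92+3+228 = 789 → 03 15.

0315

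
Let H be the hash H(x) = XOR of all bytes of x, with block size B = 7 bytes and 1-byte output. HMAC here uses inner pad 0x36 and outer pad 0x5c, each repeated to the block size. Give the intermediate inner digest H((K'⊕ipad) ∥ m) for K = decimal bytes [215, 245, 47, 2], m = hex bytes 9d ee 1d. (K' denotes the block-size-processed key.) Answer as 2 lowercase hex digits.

Key decimal bytes [215, 245, 47, 2] = d7 f5 2f 02 is 4 bytes ≤ B = 7; zero-pad to 7 bytes: K' = d7 f5 2f 02 00 00 00.
K' ⊕ ipad = e1 c3 19 34 36 36 36.
Inner input = e1 c3 19 34 36 36 36 ∥ 9d ee 1d.
Inner hash: XOR e1⊕c3⊕19⊕34⊕36⊕36⊕36⊕9d⊕ee⊕1d = 57.

57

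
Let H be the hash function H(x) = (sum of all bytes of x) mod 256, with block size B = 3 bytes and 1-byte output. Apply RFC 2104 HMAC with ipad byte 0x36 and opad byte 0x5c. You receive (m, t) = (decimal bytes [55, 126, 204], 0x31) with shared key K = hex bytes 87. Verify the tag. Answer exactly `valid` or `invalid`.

Key hex bytes 87 is 1 byte ≤ B = 3; zero-pad to 3 bytes: K' = 87 00 00.
K' ⊕ ipad = b1 36 36; K' ⊕ opad = db 5c 5c.
Inner hash: sum = 177+54+54+55+126+204 = 670; mod 256 = 158 → 9e.
Outer hash (recomputed tag): sum = 219+92+92+158 = 561; mod 256 = 49 → 31.
Recomputed tag = 31; claimed = 31 → match.

valid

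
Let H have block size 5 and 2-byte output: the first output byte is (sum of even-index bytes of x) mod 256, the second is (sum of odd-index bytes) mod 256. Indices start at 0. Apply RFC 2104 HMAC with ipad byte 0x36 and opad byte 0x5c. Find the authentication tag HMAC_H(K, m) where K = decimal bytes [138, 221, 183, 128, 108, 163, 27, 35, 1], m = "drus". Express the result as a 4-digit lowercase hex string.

Key decimal bytes [138, 221, 183, 128, 108, 163, 27, 35, 1] = 8a dd b7 80 6c a3 1b 23 01 is 9 bytes > B = 5, so hash it first: H(key) = c9 23, then zero-pad to 5 bytes: K' = c9 23 00 00 00.
K' ⊕ ipad = ff 15 36 36 36.  K' ⊕ opad = 95 7f 5c 5c 5c.
Inner input = (K'⊕ipad) ∥ m = ff 15 36 36 36 ∥ 64 72 75 73.
Inner hash: even-index sum = 592 mod 256 = 80; odd-index sum = 292 mod 256 = 36 → 50 24.
Outer input = (K'⊕opad) ∥ inner = 95 7f 5c 5c 5c ∥ 50 24.
Outer hash (tag): even-index sum = 369 mod 256 = 113; odd-index sum = 299 mod 256 = 43 → 71 2b.

712b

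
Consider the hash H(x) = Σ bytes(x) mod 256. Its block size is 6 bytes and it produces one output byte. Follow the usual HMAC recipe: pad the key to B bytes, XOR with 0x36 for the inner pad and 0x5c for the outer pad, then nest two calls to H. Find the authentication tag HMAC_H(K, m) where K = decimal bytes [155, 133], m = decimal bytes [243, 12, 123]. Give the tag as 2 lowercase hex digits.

Key decimal bytes [155, 133] = 9b 85 is 2 bytes ≤ B = 6; zero-pad to 6 bytes: K' = 9b 85 00 00 00 00.
K' ⊕ ipad = ad b3 36 36 36 36.  K' ⊕ opad = c7 d9 5c 5c 5c 5c.
Inner input = (K'⊕ipad) ∥ m = ad b3 36 36 36 36 ∥ f3 0c 7b.
Inner hash: sum = 173+179+54+54+54+54+243+12+123 = 946; mod 256 = 178 → b2.
Outer input = (K'⊕opad) ∥ inner = c7 d9 5c 5c 5c 5c ∥ b2.
Outer hash (tag): sum = 199+217+92+92+92+92+178 = 962; mod 256 = 194 → c2.

c2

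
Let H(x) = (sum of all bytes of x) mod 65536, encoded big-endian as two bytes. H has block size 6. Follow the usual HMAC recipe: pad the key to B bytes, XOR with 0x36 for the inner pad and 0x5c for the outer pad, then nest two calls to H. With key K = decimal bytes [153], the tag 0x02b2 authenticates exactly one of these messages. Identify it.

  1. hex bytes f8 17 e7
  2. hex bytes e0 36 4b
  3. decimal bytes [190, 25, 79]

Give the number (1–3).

Key decimal bytes [153] = 99 is 1 byte ≤ B = 6; zero-pad to 6 bytes: K' = 99 00 00 00 00 00.
K' ⊕ ipad = af 36 36 36 36 36; K' ⊕ opad = c5 5c 5c 5c 5c 5c.
m1: inner = H(af 36 36 36 36 36 f8 17 e7) = 03 b3; tag = H(c5 5c 5c 5c 5c 5c 03 b3) = 0347
m2: inner = H(af 36 36 36 36 36 e0 36 4b) = 03 1e; tag = H(c5 5c 5c 5c 5c 5c 03 1e) = 02b2 ← matches
m3: inner = H(af 36 36 36 36 36 be 19 4f) = 02 e3; tag = H(c5 5c 5c 5c 5c 5c 02 e3) = 0376

2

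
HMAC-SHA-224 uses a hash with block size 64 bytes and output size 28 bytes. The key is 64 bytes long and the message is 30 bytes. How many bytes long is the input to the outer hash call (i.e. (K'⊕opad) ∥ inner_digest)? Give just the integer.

92

Key is 64 ≤ 64 bytes, zero-padded: |K'| = 64.
Outer input = (K'⊕opad) ∥ H(inner) → 64 + 28 = 92 bytes.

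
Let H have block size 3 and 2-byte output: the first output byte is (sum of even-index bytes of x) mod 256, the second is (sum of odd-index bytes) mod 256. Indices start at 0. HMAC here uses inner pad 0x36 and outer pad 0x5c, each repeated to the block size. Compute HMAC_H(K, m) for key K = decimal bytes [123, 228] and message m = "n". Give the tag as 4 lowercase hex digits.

Key decimal bytes [123, 228] = 7b e4 is 2 bytes ≤ B = 3; zero-pad to 3 bytes: K' = 7b e4 00.
K' ⊕ ipad = 4d d2 36.  K' ⊕ opad = 27 b8 5c.
Inner input = (K'⊕ipad) ∥ m = 4d d2 36 ∥ 6e.
Inner hash: even-index sum = 131 mod 256 = 131; odd-index sum = 320 mod 256 = 64 → 83 40.
Outer input = (K'⊕opad) ∥ inner = 27 b8 5c ∥ 83 40.
Outer hash (tag): even-index sum = 195 mod 256 = 195; odd-index sum = 315 mod 256 = 59 → c3 3b.

c33b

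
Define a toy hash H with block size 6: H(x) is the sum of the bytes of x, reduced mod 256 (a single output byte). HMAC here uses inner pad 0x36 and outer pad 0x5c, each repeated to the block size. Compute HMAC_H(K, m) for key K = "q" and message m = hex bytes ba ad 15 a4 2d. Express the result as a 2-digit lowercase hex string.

9b

Key "q" = 71 is 1 byte ≤ B = 6; zero-pad to 6 bytes: K' = 71 00 00 00 00 00.
K' ⊕ ipad = 47 36 36 36 36 36.  K' ⊕ opad = 2d 5c 5c 5c 5c 5c.
Inner input = (K'⊕ipad) ∥ m = 47 36 36 36 36 36 ∥ ba ad 15 a4 2d.
Inner hash: sum = 71+54+54+54+54+54+186+173+21+164+45 = 930; mod 256 = 162 → a2.
Outer input = (K'⊕opad) ∥ inner = 2d 5c 5c 5c 5c 5c ∥ a2.
Outer hash (tag): sum = 45+92+92+92+92+92+162 = 667; mod 256 = 155 → 9b.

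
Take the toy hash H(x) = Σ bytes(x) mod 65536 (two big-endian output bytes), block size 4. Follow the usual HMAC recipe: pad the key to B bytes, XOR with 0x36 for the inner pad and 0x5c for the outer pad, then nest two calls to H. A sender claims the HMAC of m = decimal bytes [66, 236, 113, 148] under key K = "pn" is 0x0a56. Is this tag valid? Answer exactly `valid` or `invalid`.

Key "pn" = 70 6e is 2 bytes ≤ B = 4; zero-pad to 4 bytes: K' = 70 6e 00 00.
K' ⊕ ipad = 46 58 36 36; K' ⊕ opad = 2c 32 5c 5c.
Inner hash: sum = 70+88+54+54+66+236+113+148 = 829 → 03 3d.
Outer hash (recomputed tag): sum = 44+50+92+92+3+61 = 342 → 01 56.
Recomputed tag = 0156; claimed = 0a56 → mismatch.

invalid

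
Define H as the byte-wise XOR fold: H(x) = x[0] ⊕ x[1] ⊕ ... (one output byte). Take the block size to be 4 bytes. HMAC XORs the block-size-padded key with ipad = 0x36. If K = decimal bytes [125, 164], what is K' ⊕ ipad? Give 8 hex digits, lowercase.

Key decimal bytes [125, 164] = 7d a4 is 2 bytes ≤ B = 4; zero-pad to 4 bytes: K' = 7d a4 00 00.
XOR each byte with 0x36: 7d⊕36=4b, a4⊕36=92, 00⊕36=36, 00⊕36=36.

4b923636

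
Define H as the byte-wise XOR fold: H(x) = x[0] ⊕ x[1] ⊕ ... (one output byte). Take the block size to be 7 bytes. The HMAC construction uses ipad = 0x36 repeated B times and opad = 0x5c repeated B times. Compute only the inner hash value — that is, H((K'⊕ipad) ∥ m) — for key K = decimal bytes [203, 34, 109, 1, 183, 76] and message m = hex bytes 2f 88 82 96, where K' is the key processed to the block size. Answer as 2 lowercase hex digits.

Key decimal bytes [203, 34, 109, 1, 183, 76] = cb 22 6d 01 b7 4c is 6 bytes ≤ B = 7; zero-pad to 7 bytes: K' = cb 22 6d 01 b7 4c 00.
K' ⊕ ipad = fd 14 5b 37 81 7a 36.
Inner input = fd 14 5b 37 81 7a 36 ∥ 2f 88 82 96.
Inner hash: XOR fd⊕14⊕5b⊕37⊕81⊕7a⊕36⊕2f⊕88⊕82⊕96 = fb.

fb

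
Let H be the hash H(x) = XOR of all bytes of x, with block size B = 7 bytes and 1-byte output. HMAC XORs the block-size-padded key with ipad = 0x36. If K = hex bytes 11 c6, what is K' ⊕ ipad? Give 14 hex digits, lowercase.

Key hex bytes 11 c6 is 2 bytes ≤ B = 7; zero-pad to 7 bytes: K' = 11 c6 00 00 00 00 00.
XOR each byte with 0x36: 11⊕36=27, c6⊕36=f0, 00⊕36=36, 00⊕36=36, 00⊕36=36, 00⊕36=36, 00⊕36=36.

27f03636363636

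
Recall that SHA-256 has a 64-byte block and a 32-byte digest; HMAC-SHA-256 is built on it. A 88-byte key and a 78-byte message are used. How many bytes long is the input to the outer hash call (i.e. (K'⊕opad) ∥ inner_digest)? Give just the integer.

96

Key is 88 > 64 bytes, so it is hashed to 32 bytes then zero-padded to 64: |K'| = 64.
Outer input = (K'⊕opad) ∥ H(inner) → 64 + 32 = 96 bytes.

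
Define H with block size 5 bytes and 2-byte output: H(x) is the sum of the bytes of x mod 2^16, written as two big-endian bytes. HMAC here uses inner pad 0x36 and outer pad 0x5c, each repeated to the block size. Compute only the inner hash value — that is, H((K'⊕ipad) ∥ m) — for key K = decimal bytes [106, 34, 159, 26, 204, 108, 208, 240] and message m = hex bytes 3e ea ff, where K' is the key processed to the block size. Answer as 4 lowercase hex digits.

Key decimal bytes [106, 34, 159, 26, 204, 108, 208, 240] = 6a 22 9f 1a cc 6c d0 f0 is 8 bytes > B = 5, so hash it first: H(key) = 04 3d, then zero-pad to 5 bytes: K' = 04 3d 00 00 00.
K' ⊕ ipad = 32 0b 36 36 36.
Inner input = 32 0b 36 36 36 ∥ 3e ea ff.
Inner hash: sum = 50+11+54+54+54+62+234+255 = 774 → 03 06.

0306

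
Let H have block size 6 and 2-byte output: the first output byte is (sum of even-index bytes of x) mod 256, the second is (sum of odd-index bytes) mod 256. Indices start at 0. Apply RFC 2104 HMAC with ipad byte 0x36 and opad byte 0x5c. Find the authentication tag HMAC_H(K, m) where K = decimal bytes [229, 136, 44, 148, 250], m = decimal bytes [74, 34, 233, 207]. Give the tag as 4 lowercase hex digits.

bb7f

Key decimal bytes [229, 136, 44, 148, 250] = e5 88 2c 94 fa is 5 bytes ≤ B = 6; zero-pad to 6 bytes: K' = e5 88 2c 94 fa 00.
K' ⊕ ipad = d3 be 1a a2 cc 36.  K' ⊕ opad = b9 d4 70 c8 a6 5c.
Inner input = (K'⊕ipad) ∥ m = d3 be 1a a2 cc 36 ∥ 4a 22 e9 cf.
Inner hash: even-index sum = 748 mod 256 = 236; odd-index sum = 647 mod 256 = 135 → ec 87.
Outer input = (K'⊕opad) ∥ inner = b9 d4 70 c8 a6 5c ∥ ec 87.
Outer hash (tag): even-index sum = 699 mod 256 = 187; odd-index sum = 639 mod 256 = 127 → bb 7f.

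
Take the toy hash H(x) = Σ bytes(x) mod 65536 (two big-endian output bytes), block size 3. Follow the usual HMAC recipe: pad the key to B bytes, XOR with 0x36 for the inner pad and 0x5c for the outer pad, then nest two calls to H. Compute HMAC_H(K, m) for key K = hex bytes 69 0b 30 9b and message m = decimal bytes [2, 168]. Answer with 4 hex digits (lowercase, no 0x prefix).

Key hex bytes 69 0b 30 9b is 4 bytes > B = 3, so hash it first: H(key) = 01 3f, then zero-pad to 3 bytes: K' = 01 3f 00.
K' ⊕ ipad = 37 09 36.  K' ⊕ opad = 5d 63 5c.
Inner input = (K'⊕ipad) ∥ m = 37 09 36 ∥ 02 a8.
Inner hash: sum = 55+9+54+2+168 = 288 → 01 20.
Outer input = (K'⊕opad) ∥ inner = 5d 63 5c ∥ 01 20.
Outer hash (tag): sum = 93+99+92+1+32 = 317 → 01 3d.

013d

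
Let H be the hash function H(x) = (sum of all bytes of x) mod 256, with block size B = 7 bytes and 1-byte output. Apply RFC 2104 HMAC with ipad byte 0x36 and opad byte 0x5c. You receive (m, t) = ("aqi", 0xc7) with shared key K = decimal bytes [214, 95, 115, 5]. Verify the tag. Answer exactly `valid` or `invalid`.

valid

Key decimal bytes [214, 95, 115, 5] = d6 5f 73 05 is 4 bytes ≤ B = 7; zero-pad to 7 bytes: K' = d6 5f 73 05 00 00 00.
K' ⊕ ipad = e0 69 45 33 36 36 36; K' ⊕ opad = 8a 03 2f 59 5c 5c 5c.
Inner hash: sum = 224+105+69+51+54+54+54+97+113+105 = 926; mod 256 = 158 → 9e.
Outer hash (recomputed tag): sum = 138+3+47+89+92+92+92+158 = 711; mod 256 = 199 → c7.
Recomputed tag = c7; claimed = c7 → match.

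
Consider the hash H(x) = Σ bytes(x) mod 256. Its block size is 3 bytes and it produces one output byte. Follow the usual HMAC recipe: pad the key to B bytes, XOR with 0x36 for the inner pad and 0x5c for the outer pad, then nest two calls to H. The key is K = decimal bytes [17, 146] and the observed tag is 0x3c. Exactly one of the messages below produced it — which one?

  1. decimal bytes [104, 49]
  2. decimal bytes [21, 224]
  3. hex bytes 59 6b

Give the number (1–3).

Key decimal bytes [17, 146] = 11 92 is 2 bytes ≤ B = 3; zero-pad to 3 bytes: K' = 11 92 00.
K' ⊕ ipad = 27 a4 36; K' ⊕ opad = 4d ce 5c.
m1: inner = H(27 a4 36 68 31) = 9a; tag = H(4d ce 5c 9a) = 11
m2: inner = H(27 a4 36 15 e0) = f6; tag = H(4d ce 5c f6) = 6d
m3: inner = H(27 a4 36 59 6b) = c5; tag = H(4d ce 5c c5) = 3c ← matches

3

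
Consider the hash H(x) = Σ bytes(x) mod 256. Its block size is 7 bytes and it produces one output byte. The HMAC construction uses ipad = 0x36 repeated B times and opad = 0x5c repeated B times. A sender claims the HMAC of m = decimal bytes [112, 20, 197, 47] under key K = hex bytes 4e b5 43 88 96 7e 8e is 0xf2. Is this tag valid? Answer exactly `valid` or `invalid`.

Key hex bytes 4e b5 43 88 96 7e 8e is exactly B = 7 bytes: K' = 4e b5 43 88 96 7e 8e.
K' ⊕ ipad = 78 83 75 be a0 48 b8; K' ⊕ opad = 12 e9 1f d4 ca 22 d2.
Inner hash: sum = 120+131+117+190+160+72+184+112+20+197+47 = 1350; mod 256 = 70 → 46.
Outer hash (recomputed tag): sum = 18+233+31+212+202+34+210+70 = 1010; mod 256 = 242 → f2.
Recomputed tag = f2; claimed = f2 → match.

valid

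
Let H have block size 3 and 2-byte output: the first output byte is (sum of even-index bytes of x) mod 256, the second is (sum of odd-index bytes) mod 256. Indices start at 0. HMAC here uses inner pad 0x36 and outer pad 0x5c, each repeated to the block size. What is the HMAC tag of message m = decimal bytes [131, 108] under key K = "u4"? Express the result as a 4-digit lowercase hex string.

Key "u4" = 75 34 is 2 bytes ≤ B = 3; zero-pad to 3 bytes: K' = 75 34 00.
K' ⊕ ipad = 43 02 36.  K' ⊕ opad = 29 68 5c.
Inner input = (K'⊕ipad) ∥ m = 43 02 36 ∥ 83 6c.
Inner hash: even-index sum = 229 mod 256 = 229; odd-index sum = 133 mod 256 = 133 → e5 85.
Outer input = (K'⊕opad) ∥ inner = 29 68 5c ∥ e5 85.
Outer hash (tag): even-index sum = 266 mod 256 = 10; odd-index sum = 333 mod 256 = 77 → 0a 4d.

0a4d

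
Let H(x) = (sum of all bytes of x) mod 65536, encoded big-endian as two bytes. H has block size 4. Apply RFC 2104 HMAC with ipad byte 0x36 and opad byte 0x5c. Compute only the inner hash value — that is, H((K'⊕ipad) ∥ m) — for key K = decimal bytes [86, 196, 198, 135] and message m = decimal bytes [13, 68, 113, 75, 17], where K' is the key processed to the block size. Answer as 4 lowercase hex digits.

Key decimal bytes [86, 196, 198, 135] = 56 c4 c6 87 is exactly B = 4 bytes: K' = 56 c4 c6 87.
K' ⊕ ipad = 60 f2 f0 b1.
Inner input = 60 f2 f0 b1 ∥ 0d 44 71 4b 11.
Inner hash: sum = 96+242+240+177+13+68+113+75+17 = 1041 → 04 11.

0411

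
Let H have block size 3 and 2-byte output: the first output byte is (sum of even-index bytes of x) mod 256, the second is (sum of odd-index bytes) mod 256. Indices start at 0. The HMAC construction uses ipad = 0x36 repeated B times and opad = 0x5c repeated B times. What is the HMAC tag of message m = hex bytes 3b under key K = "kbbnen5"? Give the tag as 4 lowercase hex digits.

Key "kbbnen5" = 6b 62 62 6e 65 6e 35 is 7 bytes > B = 3, so hash it first: H(key) = 67 3e, then zero-pad to 3 bytes: K' = 67 3e 00.
K' ⊕ ipad = 51 08 36.  K' ⊕ opad = 3b 62 5c.
Inner input = (K'⊕ipad) ∥ m = 51 08 36 ∥ 3b.
Inner hash: even-index sum = 135 mod 256 = 135; odd-index sum = 67 mod 256 = 67 → 87 43.
Outer input = (K'⊕opad) ∥ inner = 3b 62 5c ∥ 87 43.
Outer hash (tag): even-index sum = 218 mod 256 = 218; odd-index sum = 233 mod 256 = 233 → da e9.

dae9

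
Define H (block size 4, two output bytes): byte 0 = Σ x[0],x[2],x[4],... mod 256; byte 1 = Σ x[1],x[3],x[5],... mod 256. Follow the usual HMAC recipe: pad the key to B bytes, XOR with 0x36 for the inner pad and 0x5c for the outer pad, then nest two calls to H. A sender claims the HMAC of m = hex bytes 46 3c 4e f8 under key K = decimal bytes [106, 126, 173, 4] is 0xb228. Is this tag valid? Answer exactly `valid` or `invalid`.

Key decimal bytes [106, 126, 173, 4] = 6a 7e ad 04 is exactly B = 4 bytes: K' = 6a 7e ad 04.
K' ⊕ ipad = 5c 48 9b 32; K' ⊕ opad = 36 22 f1 58.
Inner hash: even-index sum = 395 mod 256 = 139; odd-index sum = 430 mod 256 = 174 → 8b ae.
Outer hash (recomputed tag): even-index sum = 434 mod 256 = 178; odd-index sum = 296 mod 256 = 40 → b2 28.
Recomputed tag = b228; claimed = b228 → match.

valid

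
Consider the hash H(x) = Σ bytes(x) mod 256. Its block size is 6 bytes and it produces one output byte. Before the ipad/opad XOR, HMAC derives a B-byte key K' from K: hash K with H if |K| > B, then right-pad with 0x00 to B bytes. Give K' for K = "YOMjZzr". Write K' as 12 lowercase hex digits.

|K| = 7 > B = 6, so first hash the key.
H(K): sum = 89+79+77+106+90+122+114 = 677; mod 256 = 165 → a5.
Zero-pad H(K) = a5 to 6 bytes: K' = a5 00 00 00 00 00.

a50000000000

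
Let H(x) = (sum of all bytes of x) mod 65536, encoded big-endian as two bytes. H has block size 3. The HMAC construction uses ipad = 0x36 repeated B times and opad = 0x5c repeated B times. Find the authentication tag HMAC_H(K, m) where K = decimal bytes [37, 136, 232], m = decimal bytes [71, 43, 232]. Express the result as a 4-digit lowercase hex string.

020d

Key decimal bytes [37, 136, 232] = 25 88 e8 is exactly B = 3 bytes: K' = 25 88 e8.
K' ⊕ ipad = 13 be de.  K' ⊕ opad = 79 d4 b4.
Inner input = (K'⊕ipad) ∥ m = 13 be de ∥ 47 2b e8.
Inner hash: sum = 19+190+222+71+43+232 = 777 → 03 09.
Outer input = (K'⊕opad) ∥ inner = 79 d4 b4 ∥ 03 09.
Outer hash (tag): sum = 121+212+180+3+9 = 525 → 02 0d.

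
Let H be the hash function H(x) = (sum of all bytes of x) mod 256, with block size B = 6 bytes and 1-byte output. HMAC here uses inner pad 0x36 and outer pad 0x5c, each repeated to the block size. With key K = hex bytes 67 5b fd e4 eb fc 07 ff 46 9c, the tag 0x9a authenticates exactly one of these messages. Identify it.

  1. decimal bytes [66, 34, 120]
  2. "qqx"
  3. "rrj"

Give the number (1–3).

Key hex bytes 67 5b fd e4 eb fc 07 ff 46 9c is 10 bytes > B = 6, so hash it first: H(key) = 72, then zero-pad to 6 bytes: K' = 72 00 00 00 00 00.
K' ⊕ ipad = 44 36 36 36 36 36; K' ⊕ opad = 2e 5c 5c 5c 5c 5c.
m1: inner = H(44 36 36 36 36 36 42 22 78) = 2e; tag = H(2e 5c 5c 5c 5c 5c 2e) = 28
m2: inner = H(44 36 36 36 36 36 71 71 78) = ac; tag = H(2e 5c 5c 5c 5c 5c ac) = a6
m3: inner = H(44 36 36 36 36 36 72 72 6a) = a0; tag = H(2e 5c 5c 5c 5c 5c a0) = 9a ← matches

3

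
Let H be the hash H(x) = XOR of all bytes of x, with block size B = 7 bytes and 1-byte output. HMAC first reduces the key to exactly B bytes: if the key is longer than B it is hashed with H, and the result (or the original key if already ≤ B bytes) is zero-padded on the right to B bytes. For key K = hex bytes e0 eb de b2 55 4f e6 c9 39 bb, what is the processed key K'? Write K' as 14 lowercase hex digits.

|K| = 10 > B = 7, so first hash the key.
H(K): XOR e0⊕eb⊕de⊕b2⊕55⊕4f⊕e6⊕c9⊕39⊕bb = d0.
Zero-pad H(K) = d0 to 7 bytes: K' = d0 00 00 00 00 00 00.

d0000000000000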